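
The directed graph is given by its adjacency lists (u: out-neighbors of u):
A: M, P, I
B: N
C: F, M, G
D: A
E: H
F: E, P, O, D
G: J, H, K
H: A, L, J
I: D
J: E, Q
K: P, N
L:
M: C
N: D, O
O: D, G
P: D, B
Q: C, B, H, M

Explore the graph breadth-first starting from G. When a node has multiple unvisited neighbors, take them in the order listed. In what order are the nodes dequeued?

Visit G; enqueue J, H, K → queue [J, H, K]
Visit J; enqueue E, Q → queue [H, K, E, Q]
Visit H; enqueue A, L → queue [K, E, Q, A, L]
Visit K; enqueue P, N → queue [E, Q, A, L, P, N]
Visit E → queue [Q, A, L, P, N]
Visit Q; enqueue C, B, M → queue [A, L, P, N, C, B, M]
Visit A; enqueue I → queue [L, P, N, C, B, M, I]
Visit L → queue [P, N, C, B, M, I]
Visit P; enqueue D → queue [N, C, B, M, I, D]
Visit N; enqueue O → queue [C, B, M, I, D, O]
Visit C; enqueue F → queue [B, M, I, D, O, F]
Visit B → queue [M, I, D, O, F]
Visit M → queue [I, D, O, F]
Visit I → queue [D, O, F]
Visit D → queue [O, F]
Visit O → queue [F]
Visit F → queue []

G -> J -> H -> K -> E -> Q -> A -> L -> P -> N -> C -> B -> M -> I -> D -> O -> F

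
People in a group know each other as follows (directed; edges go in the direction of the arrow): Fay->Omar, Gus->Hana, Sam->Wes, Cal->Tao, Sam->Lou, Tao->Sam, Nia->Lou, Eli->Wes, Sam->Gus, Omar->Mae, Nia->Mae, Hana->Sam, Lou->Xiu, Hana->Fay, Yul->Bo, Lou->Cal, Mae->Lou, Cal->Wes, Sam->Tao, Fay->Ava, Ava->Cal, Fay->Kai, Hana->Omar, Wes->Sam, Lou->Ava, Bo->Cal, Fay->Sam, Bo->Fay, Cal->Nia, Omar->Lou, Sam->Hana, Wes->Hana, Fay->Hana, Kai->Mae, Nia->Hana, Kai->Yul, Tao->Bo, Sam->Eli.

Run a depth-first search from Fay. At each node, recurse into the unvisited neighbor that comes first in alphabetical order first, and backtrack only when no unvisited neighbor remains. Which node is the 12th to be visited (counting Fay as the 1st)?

Wes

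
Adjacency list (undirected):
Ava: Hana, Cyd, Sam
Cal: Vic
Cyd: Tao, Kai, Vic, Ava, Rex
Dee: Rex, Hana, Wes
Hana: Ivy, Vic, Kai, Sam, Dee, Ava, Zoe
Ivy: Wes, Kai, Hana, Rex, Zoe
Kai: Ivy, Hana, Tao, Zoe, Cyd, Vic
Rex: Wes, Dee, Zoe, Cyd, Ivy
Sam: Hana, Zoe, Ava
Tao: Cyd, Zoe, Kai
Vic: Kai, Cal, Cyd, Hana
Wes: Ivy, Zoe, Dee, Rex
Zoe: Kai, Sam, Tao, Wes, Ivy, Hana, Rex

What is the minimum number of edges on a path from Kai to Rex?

2

Level 0: Kai
Level 1: Cyd, Hana, Ivy, Tao, Vic, Zoe
Level 2: Ava, Cal, Dee, Rex, Sam, Wes
Rex first appears at level 2.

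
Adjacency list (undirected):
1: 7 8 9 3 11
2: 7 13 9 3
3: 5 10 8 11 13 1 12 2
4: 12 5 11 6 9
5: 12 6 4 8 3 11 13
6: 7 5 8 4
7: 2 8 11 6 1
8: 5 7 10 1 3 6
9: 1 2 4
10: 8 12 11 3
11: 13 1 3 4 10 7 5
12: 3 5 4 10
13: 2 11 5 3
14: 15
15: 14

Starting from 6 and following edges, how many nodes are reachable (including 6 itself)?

13

BFS from 6 visits: 6, 7, 5, 8, 4, 2, 11, 1, 12, 3, 13, 10, 9
Reachable nodes: 13 of 15 total.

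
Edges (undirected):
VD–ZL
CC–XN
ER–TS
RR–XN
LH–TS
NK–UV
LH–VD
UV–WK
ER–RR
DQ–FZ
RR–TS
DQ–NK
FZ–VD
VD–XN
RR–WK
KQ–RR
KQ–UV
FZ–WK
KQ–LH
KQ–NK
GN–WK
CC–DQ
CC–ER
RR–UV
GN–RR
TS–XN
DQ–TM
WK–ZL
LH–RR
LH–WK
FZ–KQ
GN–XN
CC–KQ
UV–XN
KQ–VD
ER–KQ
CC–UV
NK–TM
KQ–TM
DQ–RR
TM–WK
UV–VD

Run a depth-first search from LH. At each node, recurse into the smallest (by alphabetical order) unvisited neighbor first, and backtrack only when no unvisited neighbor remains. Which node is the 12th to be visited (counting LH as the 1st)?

RR

Visit LH
LH → KQ
KQ → CC
CC → DQ
DQ → FZ
FZ → VD
VD → UV
UV → NK
NK → TM
TM → WK
WK → GN
GN → RR
RR → ER
ER → TS
TS → XN
WK → ZL

Visit order: LH, KQ, CC, DQ, FZ, VD, UV, NK, TM, WK, GN, RR, ER, TS, XN, ZL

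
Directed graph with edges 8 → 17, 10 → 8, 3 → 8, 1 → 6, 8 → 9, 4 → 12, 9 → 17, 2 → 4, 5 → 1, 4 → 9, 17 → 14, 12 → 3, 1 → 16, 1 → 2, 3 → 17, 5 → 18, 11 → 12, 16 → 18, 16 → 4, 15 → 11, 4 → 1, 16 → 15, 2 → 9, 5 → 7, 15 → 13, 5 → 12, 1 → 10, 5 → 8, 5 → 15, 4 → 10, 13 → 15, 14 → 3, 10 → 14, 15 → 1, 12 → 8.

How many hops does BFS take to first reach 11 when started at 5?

2

Level 0: 5
Level 1: 1, 7, 8, 12, 15, 18
Level 2: 2, 3, 6, 9, 10, 11, 13, 16, 17
Level 3: 4, 14
11 first appears at level 2.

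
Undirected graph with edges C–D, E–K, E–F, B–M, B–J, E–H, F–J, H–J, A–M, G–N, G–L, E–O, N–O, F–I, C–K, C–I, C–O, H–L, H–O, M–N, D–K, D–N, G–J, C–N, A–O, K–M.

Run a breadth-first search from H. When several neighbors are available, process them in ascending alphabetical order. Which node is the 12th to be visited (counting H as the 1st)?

N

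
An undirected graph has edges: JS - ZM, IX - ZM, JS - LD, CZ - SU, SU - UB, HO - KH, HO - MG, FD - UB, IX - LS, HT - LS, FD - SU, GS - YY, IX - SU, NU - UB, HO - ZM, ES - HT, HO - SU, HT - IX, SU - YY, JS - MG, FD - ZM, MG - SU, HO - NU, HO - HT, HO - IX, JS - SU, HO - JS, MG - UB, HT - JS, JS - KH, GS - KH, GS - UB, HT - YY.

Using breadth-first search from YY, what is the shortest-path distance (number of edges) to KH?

2

Level 0: YY
Level 1: GS, HT, SU
Level 2: CZ, ES, FD, HO, IX, JS, KH, LS, MG, UB
Level 3: LD, NU, ZM
KH first appears at level 2.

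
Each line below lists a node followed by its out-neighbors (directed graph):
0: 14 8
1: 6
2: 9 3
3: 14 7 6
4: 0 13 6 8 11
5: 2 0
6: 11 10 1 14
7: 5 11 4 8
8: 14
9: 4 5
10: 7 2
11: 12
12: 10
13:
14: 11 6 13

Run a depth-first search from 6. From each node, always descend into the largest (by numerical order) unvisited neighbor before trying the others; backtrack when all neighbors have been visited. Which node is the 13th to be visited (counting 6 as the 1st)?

0

Visit 6
6 → 14
14 → 13
14 → 11
11 → 12
12 → 10
10 → 7
7 → 8
7 → 5
5 → 2
2 → 9
9 → 4
4 → 0
2 → 3
6 → 1

Visit order: 6, 14, 13, 11, 12, 10, 7, 8, 5, 2, 9, 4, 0, 3, 1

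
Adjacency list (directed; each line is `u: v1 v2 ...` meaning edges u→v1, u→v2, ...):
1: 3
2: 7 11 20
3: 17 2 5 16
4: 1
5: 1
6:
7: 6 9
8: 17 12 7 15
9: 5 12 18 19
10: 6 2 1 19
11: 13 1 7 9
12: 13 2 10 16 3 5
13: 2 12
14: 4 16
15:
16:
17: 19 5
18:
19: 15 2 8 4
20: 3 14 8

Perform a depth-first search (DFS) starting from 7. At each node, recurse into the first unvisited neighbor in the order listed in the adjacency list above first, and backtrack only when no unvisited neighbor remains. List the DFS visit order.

7, 6, 9, 5, 1, 3, 17, 19, 15, 2, 11, 13, 12, 10, 16, 20, 14, 4, 8, 18

Visit 7
7 → 6
7 → 9
9 → 5
5 → 1
1 → 3
3 → 17
17 → 19
19 → 15
19 → 2
2 → 11
11 → 13
13 → 12
12 → 10
12 → 16
2 → 20
20 → 14
14 → 4
20 → 8
9 → 18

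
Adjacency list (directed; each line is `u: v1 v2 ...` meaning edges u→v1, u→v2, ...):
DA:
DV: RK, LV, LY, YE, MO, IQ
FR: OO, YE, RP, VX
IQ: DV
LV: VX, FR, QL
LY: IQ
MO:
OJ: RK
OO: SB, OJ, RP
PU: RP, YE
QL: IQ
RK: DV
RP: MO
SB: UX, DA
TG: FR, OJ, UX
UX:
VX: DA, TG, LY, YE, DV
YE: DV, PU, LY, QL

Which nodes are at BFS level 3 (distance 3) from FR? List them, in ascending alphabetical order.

IQ, LV, RK, UX

Level 0: FR
Level 1: OO, RP, VX, YE
Level 2: DA, DV, LY, MO, OJ, PU, QL, SB, TG
Level 3: IQ, LV, RK, UX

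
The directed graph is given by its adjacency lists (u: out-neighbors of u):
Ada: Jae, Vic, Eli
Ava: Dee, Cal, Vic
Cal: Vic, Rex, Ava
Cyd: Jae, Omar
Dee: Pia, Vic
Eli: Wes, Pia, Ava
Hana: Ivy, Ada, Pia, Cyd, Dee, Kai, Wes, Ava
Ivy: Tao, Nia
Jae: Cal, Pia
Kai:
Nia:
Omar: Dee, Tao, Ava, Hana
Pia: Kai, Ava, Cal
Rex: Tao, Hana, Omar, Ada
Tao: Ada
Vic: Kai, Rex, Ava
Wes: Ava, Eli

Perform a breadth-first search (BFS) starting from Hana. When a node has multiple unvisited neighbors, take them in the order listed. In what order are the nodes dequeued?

Hana, Ivy, Ada, Pia, Cyd, Dee, Kai, Wes, Ava, Tao, Nia, Jae, Vic, Eli, Cal, Omar, Rex

Visit Hana; enqueue Ivy, Ada, Pia, Cyd, Dee, Kai, Wes, Ava → queue [Ivy, Ada, Pia, Cyd, Dee, Kai, Wes, Ava]
Visit Ivy; enqueue Tao, Nia → queue [Ada, Pia, Cyd, Dee, Kai, Wes, Ava, Tao, Nia]
Visit Ada; enqueue Jae, Vic, Eli → queue [Pia, Cyd, Dee, Kai, Wes, Ava, Tao, Nia, Jae, Vic, Eli]
Visit Pia; enqueue Cal → queue [Cyd, Dee, Kai, Wes, Ava, Tao, Nia, Jae, Vic, Eli, Cal]
Visit Cyd; enqueue Omar → queue [Dee, Kai, Wes, Ava, Tao, Nia, Jae, Vic, Eli, Cal, Omar]
Visit Dee → queue [Kai, Wes, Ava, Tao, Nia, Jae, Vic, Eli, Cal, Omar]
Visit Kai → queue [Wes, Ava, Tao, Nia, Jae, Vic, Eli, Cal, Omar]
Visit Wes → queue [Ava, Tao, Nia, Jae, Vic, Eli, Cal, Omar]
Visit Ava → queue [Tao, Nia, Jae, Vic, Eli, Cal, Omar]
Visit Tao → queue [Nia, Jae, Vic, Eli, Cal, Omar]
Visit Nia → queue [Jae, Vic, Eli, Cal, Omar]
Visit Jae → queue [Vic, Eli, Cal, Omar]
Visit Vic; enqueue Rex → queue [Eli, Cal, Omar, Rex]
Visit Eli → queue [Cal, Omar, Rex]
Visit Cal → queue [Omar, Rex]
Visit Omar → queue [Rex]
Visit Rex → queue []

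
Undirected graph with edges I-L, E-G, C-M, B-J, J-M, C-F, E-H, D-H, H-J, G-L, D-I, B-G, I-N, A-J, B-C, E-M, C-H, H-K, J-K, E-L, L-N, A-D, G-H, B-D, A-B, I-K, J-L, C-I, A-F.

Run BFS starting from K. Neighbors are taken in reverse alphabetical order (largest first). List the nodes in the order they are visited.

K, J, I, H, M, L, B, A, N, D, C, G, E, F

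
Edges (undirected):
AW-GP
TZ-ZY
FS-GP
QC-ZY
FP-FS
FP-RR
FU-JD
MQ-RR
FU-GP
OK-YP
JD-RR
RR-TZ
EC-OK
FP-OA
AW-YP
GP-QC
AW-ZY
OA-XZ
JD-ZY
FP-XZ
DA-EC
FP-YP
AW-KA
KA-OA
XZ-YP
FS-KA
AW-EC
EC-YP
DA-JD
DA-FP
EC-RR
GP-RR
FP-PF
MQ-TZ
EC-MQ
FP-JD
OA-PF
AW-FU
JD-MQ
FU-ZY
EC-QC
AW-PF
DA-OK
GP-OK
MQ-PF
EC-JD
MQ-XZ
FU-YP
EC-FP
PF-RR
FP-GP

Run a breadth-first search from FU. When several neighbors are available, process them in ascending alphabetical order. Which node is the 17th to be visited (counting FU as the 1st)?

XZ

Visit FU; enqueue AW, GP, JD, YP, ZY → queue [AW, GP, JD, YP, ZY]
Visit AW; enqueue EC, KA, PF → queue [GP, JD, YP, ZY, EC, KA, PF]
Visit GP; enqueue FP, FS, OK, QC, RR → queue [JD, YP, ZY, EC, KA, PF, FP, FS, OK, QC, RR]
Visit JD; enqueue DA, MQ → queue [YP, ZY, EC, KA, PF, FP, FS, OK, QC, RR, DA, MQ]
Visit YP; enqueue XZ → queue [ZY, EC, KA, PF, FP, FS, OK, QC, RR, DA, MQ, XZ]
Visit ZY; enqueue TZ → queue [EC, KA, PF, FP, FS, OK, QC, RR, DA, MQ, XZ, TZ]
Visit EC → queue [KA, PF, FP, FS, OK, QC, RR, DA, MQ, XZ, TZ]
Visit KA; enqueue OA → queue [PF, FP, FS, OK, QC, RR, DA, MQ, XZ, TZ, OA]
Visit PF → queue [FP, FS, OK, QC, RR, DA, MQ, XZ, TZ, OA]
Visit FP → queue [FS, OK, QC, RR, DA, MQ, XZ, TZ, OA]
Visit FS → queue [OK, QC, RR, DA, MQ, XZ, TZ, OA]
Visit OK → queue [QC, RR, DA, MQ, XZ, TZ, OA]
Visit QC → queue [RR, DA, MQ, XZ, TZ, OA]
Visit RR → queue [DA, MQ, XZ, TZ, OA]
Visit DA → queue [MQ, XZ, TZ, OA]
Visit MQ → queue [XZ, TZ, OA]
Visit XZ → queue [TZ, OA]
Visit TZ → queue [OA]
Visit OA → queue []

Visit order: FU, AW, GP, JD, YP, ZY, EC, KA, PF, FP, FS, OK, QC, RR, DA, MQ, XZ, TZ, OA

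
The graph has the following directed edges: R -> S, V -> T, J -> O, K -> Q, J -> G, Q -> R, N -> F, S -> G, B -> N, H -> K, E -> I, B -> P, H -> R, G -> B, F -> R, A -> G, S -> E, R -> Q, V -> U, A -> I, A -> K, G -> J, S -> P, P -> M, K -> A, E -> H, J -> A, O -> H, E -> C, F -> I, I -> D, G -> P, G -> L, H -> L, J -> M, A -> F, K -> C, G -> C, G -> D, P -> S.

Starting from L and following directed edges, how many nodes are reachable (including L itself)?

1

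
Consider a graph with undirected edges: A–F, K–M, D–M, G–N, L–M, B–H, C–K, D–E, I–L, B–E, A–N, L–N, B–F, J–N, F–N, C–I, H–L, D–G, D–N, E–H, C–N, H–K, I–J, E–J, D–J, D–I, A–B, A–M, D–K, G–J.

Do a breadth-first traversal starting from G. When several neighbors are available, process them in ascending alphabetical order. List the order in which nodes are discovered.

Visit G; enqueue D, J, N → queue [D, J, N]
Visit D; enqueue E, I, K, M → queue [J, N, E, I, K, M]
Visit J → queue [N, E, I, K, M]
Visit N; enqueue A, C, F, L → queue [E, I, K, M, A, C, F, L]
Visit E; enqueue B, H → queue [I, K, M, A, C, F, L, B, H]
Visit I → queue [K, M, A, C, F, L, B, H]
Visit K → queue [M, A, C, F, L, B, H]
Visit M → queue [A, C, F, L, B, H]
Visit A → queue [C, F, L, B, H]
Visit C → queue [F, L, B, H]
Visit F → queue [L, B, H]
Visit L → queue [B, H]
Visit B → queue [H]
Visit H → queue []

G -> D -> J -> N -> E -> I -> K -> M -> A -> C -> F -> L -> B -> H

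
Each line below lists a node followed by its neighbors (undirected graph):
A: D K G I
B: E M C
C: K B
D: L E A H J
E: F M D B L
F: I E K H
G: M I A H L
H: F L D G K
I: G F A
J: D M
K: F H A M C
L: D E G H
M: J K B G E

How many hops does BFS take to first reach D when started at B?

Level 0: B
Level 1: C, E, M
Level 2: D, F, G, J, K, L
Level 3: A, H, I
D first appears at level 2.

2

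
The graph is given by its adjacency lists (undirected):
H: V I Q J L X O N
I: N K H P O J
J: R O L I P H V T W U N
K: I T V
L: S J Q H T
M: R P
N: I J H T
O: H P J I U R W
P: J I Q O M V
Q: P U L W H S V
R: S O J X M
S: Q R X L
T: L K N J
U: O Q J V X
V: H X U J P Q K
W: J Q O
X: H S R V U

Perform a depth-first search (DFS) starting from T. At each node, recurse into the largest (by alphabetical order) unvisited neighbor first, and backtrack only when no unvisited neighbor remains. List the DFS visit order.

Visit T
T → N
N → J
J → W
W → Q
Q → V
V → X
X → U
U → O
O → R
R → S
S → L
L → H
H → I
I → P
P → M
I → K

T N J W Q V X U O R S L H I P M K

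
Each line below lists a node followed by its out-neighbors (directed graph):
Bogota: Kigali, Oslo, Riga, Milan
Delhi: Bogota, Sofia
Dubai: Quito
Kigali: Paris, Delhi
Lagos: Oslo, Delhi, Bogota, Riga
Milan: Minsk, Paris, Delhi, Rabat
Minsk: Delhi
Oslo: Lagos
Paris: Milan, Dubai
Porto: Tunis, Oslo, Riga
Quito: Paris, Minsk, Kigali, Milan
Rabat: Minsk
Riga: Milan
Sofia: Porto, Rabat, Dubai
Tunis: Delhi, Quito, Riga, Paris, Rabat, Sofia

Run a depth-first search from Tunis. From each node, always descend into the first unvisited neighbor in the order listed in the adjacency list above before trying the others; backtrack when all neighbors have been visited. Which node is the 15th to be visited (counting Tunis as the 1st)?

Visit Tunis
Tunis → Delhi
Delhi → Bogota
Bogota → Kigali
Kigali → Paris
Paris → Milan
Milan → Minsk
Milan → Rabat
Paris → Dubai
Dubai → Quito
Bogota → Oslo
Oslo → Lagos
Lagos → Riga
Delhi → Sofia
Sofia → Porto

Visit order: Tunis, Delhi, Bogota, Kigali, Paris, Milan, Minsk, Rabat, Dubai, Quito, Oslo, Lagos, Riga, Sofia, Porto

Porto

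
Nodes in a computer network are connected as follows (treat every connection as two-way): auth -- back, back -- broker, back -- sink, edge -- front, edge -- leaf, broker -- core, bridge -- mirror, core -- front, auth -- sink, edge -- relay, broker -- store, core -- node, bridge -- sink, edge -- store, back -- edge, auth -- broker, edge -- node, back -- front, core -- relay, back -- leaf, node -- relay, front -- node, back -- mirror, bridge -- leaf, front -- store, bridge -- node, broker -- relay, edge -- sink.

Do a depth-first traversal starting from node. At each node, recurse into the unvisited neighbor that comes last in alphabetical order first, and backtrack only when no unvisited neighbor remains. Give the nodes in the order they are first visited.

Visit node
node → relay
relay → edge
edge → store
store → front
front → core
core → broker
broker → back
back → sink
sink → bridge
bridge → mirror
bridge → leaf
sink → auth

node, relay, edge, store, front, core, broker, back, sink, bridge, mirror, leaf, auth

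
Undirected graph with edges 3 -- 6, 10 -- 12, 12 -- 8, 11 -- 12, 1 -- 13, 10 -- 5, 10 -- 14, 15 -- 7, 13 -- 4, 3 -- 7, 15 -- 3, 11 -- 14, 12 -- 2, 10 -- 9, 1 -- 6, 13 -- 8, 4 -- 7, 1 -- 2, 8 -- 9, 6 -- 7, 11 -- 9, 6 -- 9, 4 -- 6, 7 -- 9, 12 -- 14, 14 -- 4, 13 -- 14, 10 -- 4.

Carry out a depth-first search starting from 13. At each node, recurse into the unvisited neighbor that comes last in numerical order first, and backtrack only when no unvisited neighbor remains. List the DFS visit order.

Visit 13
13 → 14
14 → 12
12 → 11
11 → 9
9 → 10
10 → 5
10 → 4
4 → 7
7 → 15
15 → 3
3 → 6
6 → 1
1 → 2
9 → 8

13 → 14 → 12 → 11 → 9 → 10 → 5 → 4 → 7 → 15 → 3 → 6 → 1 → 2 → 8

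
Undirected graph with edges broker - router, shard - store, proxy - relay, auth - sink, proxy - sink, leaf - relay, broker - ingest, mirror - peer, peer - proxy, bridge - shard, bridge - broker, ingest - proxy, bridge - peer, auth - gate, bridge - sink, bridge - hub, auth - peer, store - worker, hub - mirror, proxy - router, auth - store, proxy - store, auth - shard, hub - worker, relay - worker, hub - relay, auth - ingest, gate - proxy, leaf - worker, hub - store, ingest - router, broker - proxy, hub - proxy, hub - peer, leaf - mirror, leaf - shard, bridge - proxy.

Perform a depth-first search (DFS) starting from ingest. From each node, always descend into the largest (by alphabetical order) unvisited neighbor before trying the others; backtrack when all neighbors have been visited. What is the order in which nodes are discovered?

ingest → router → proxy → store → worker → relay → leaf → shard → bridge → sink → auth → peer → mirror → hub → gate → broker

Visit ingest
ingest → router
router → proxy
proxy → store
store → worker
worker → relay
relay → leaf
leaf → shard
shard → bridge
bridge → sink
sink → auth
auth → peer
peer → mirror
mirror → hub
auth → gate
bridge → broker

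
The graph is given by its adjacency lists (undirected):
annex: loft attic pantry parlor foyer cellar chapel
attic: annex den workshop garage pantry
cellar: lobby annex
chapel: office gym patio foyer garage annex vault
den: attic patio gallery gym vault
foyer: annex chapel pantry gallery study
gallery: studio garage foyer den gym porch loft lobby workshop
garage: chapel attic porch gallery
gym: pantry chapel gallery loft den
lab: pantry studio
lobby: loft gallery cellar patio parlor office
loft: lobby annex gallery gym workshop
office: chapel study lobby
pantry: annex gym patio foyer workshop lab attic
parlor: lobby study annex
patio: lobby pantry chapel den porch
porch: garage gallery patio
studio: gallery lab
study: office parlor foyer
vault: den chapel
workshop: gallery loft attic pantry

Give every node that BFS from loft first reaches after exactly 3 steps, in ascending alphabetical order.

Level 0: loft
Level 1: annex, gallery, gym, lobby, workshop
Level 2: attic, cellar, chapel, den, foyer, garage, office, pantry, parlor, patio, porch, studio
Level 3: lab, study, vault

lab, study, vault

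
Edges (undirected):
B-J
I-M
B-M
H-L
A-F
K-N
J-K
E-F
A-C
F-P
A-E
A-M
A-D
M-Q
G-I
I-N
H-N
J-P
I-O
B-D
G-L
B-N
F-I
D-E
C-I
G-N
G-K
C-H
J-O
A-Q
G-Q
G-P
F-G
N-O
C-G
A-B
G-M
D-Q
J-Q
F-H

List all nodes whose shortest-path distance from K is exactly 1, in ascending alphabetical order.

G, J, N

Level 0: K
Level 1: G, J, N
Level 2: B, C, F, H, I, L, M, O, P, Q
Level 3: A, D, E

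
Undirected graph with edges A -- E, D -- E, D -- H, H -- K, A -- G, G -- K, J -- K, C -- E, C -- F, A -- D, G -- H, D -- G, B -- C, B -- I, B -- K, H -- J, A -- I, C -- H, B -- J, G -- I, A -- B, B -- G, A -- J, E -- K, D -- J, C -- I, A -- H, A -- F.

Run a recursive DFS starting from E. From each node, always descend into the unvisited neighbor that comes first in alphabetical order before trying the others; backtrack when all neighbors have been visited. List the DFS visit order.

Visit E
E → A
A → B
B → C
C → F
C → H
H → D
D → G
G → I
G → K
K → J

E, A, B, C, F, H, D, G, I, K, J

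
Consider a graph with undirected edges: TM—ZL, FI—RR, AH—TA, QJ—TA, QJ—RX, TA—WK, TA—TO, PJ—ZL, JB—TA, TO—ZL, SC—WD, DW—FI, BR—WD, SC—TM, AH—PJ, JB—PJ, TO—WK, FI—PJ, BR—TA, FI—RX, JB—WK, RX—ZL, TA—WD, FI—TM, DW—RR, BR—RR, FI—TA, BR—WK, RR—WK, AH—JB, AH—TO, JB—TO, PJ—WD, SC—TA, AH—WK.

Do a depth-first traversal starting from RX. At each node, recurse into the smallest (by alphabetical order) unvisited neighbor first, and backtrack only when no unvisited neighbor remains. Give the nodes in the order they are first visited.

RX, FI, DW, RR, BR, TA, AH, JB, PJ, WD, SC, TM, ZL, TO, WK, QJ

Visit RX
RX → FI
FI → DW
DW → RR
RR → BR
BR → TA
TA → AH
AH → JB
JB → PJ
PJ → WD
WD → SC
SC → TM
TM → ZL
ZL → TO
TO → WK
TA → QJ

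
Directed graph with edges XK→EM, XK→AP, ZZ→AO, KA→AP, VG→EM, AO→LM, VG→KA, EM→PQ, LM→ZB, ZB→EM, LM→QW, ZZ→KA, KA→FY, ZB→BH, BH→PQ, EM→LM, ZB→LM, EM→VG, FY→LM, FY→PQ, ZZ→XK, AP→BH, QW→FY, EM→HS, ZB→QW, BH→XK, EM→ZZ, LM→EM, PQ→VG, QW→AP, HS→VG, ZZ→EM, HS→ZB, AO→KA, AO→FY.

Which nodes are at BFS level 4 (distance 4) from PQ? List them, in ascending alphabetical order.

AO, BH, QW, XK, ZB

Level 0: PQ
Level 1: VG
Level 2: EM, KA
Level 3: AP, FY, HS, LM, ZZ
Level 4: AO, BH, QW, XK, ZB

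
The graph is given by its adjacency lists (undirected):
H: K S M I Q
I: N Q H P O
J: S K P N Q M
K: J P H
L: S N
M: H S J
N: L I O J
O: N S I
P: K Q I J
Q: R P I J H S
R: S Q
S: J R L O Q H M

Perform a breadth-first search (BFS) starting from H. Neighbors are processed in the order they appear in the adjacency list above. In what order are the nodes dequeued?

H, K, S, M, I, Q, J, P, R, L, O, N

Visit H; enqueue K, S, M, I, Q → queue [K, S, M, I, Q]
Visit K; enqueue J, P → queue [S, M, I, Q, J, P]
Visit S; enqueue R, L, O → queue [M, I, Q, J, P, R, L, O]
Visit M → queue [I, Q, J, P, R, L, O]
Visit I; enqueue N → queue [Q, J, P, R, L, O, N]
Visit Q → queue [J, P, R, L, O, N]
Visit J → queue [P, R, L, O, N]
Visit P → queue [R, L, O, N]
Visit R → queue [L, O, N]
Visit L → queue [O, N]
Visit O → queue [N]
Visit N → queue []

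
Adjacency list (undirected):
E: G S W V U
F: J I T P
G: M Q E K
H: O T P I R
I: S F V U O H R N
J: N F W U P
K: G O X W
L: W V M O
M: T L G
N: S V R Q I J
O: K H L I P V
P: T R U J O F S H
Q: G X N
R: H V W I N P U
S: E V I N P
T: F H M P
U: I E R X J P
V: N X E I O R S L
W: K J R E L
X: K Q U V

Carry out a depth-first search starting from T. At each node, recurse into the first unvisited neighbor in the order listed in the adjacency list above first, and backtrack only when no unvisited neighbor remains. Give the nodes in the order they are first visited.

Visit T
T → F
F → J
J → N
N → S
S → E
E → G
G → M
M → L
L → W
W → K
K → O
O → H
H → P
P → R
R → V
V → X
X → Q
X → U
U → I

T, F, J, N, S, E, G, M, L, W, K, O, H, P, R, V, X, Q, U, I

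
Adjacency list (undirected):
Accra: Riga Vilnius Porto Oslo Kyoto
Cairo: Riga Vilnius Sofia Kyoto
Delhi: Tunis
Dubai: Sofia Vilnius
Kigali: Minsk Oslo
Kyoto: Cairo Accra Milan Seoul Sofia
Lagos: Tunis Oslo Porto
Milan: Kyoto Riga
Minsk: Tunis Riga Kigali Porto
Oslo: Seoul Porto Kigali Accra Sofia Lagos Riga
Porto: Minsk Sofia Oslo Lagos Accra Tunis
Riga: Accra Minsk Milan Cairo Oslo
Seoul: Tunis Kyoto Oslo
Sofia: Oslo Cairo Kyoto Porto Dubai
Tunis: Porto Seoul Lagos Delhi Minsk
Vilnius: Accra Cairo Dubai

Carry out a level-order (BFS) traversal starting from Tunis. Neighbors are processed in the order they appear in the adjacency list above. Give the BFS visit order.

Tunis, Porto, Seoul, Lagos, Delhi, Minsk, Sofia, Oslo, Accra, Kyoto, Riga, Kigali, Cairo, Dubai, Vilnius, Milan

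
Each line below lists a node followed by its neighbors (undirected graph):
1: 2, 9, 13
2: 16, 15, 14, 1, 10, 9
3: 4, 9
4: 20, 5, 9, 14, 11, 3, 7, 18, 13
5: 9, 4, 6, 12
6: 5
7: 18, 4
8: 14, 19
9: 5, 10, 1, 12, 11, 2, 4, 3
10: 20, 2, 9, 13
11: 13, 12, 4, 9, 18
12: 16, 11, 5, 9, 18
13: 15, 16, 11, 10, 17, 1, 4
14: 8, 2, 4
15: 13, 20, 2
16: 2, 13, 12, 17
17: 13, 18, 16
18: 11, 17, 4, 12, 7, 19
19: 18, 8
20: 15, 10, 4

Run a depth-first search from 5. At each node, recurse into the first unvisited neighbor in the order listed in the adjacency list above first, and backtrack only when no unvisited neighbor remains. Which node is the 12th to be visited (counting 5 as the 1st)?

18

Visit 5
5 → 9
9 → 10
10 → 20
20 → 15
15 → 13
13 → 16
16 → 2
2 → 14
14 → 8
8 → 19
19 → 18
18 → 11
11 → 12
11 → 4
4 → 3
4 → 7
18 → 17
2 → 1
5 → 6

Visit order: 5, 9, 10, 20, 15, 13, 16, 2, 14, 8, 19, 18, 11, 12, 4, 3, 7, 17, 1, 6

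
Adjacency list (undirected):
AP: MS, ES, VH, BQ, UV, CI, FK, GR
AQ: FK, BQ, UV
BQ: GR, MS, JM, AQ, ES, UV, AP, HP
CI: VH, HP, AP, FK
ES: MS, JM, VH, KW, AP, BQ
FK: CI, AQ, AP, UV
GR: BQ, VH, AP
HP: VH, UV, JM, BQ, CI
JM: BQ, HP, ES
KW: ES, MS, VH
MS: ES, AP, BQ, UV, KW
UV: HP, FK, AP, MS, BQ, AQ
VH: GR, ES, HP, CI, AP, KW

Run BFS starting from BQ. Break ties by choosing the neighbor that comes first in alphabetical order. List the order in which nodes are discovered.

Visit BQ; enqueue AP, AQ, ES, GR, HP, JM, MS, UV → queue [AP, AQ, ES, GR, HP, JM, MS, UV]
Visit AP; enqueue CI, FK, VH → queue [AQ, ES, GR, HP, JM, MS, UV, CI, FK, VH]
Visit AQ → queue [ES, GR, HP, JM, MS, UV, CI, FK, VH]
Visit ES; enqueue KW → queue [GR, HP, JM, MS, UV, CI, FK, VH, KW]
Visit GR → queue [HP, JM, MS, UV, CI, FK, VH, KW]
Visit HP → queue [JM, MS, UV, CI, FK, VH, KW]
Visit JM → queue [MS, UV, CI, FK, VH, KW]
Visit MS → queue [UV, CI, FK, VH, KW]
Visit UV → queue [CI, FK, VH, KW]
Visit CI → queue [FK, VH, KW]
Visit FK → queue [VH, KW]
Visit VH → queue [KW]
Visit KW → queue []

BQ → AP → AQ → ES → GR → HP → JM → MS → UV → CI → FK → VH → KW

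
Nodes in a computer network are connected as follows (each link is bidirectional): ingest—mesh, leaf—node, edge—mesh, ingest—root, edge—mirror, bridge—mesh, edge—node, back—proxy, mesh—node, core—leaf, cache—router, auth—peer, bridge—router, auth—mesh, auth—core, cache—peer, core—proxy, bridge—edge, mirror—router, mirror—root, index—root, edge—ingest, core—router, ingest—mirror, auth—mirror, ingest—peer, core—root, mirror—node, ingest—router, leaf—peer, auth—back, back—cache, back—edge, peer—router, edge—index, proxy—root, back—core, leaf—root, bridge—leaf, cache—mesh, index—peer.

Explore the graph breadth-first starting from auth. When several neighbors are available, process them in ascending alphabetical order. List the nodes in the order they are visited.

Visit auth; enqueue back, core, mesh, mirror, peer → queue [back, core, mesh, mirror, peer]
Visit back; enqueue cache, edge, proxy → queue [core, mesh, mirror, peer, cache, edge, proxy]
Visit core; enqueue leaf, root, router → queue [mesh, mirror, peer, cache, edge, proxy, leaf, root, router]
Visit mesh; enqueue bridge, ingest, node → queue [mirror, peer, cache, edge, proxy, leaf, root, router, bridge, ingest, node]
Visit mirror → queue [peer, cache, edge, proxy, leaf, root, router, bridge, ingest, node]
Visit peer; enqueue index → queue [cache, edge, proxy, leaf, root, router, bridge, ingest, node, index]
Visit cache → queue [edge, proxy, leaf, root, router, bridge, ingest, node, index]
Visit edge → queue [proxy, leaf, root, router, bridge, ingest, node, index]
Visit proxy → queue [leaf, root, router, bridge, ingest, node, index]
Visit leaf → queue [root, router, bridge, ingest, node, index]
Visit root → queue [router, bridge, ingest, node, index]
Visit router → queue [bridge, ingest, node, index]
Visit bridge → queue [ingest, node, index]
Visit ingest → queue [node, index]
Visit node → queue [index]
Visit index → queue []

auth back core mesh mirror peer cache edge proxy leaf root router bridge ingest node index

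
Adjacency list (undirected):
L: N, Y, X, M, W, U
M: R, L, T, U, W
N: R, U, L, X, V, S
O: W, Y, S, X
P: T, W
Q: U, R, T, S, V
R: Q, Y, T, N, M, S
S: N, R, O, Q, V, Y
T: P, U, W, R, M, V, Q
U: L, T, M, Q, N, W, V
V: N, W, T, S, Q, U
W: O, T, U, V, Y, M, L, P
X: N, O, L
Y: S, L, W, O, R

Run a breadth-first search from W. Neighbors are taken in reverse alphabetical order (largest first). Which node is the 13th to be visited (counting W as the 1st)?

N

Visit W; enqueue Y, V, U, T, P, O, M, L → queue [Y, V, U, T, P, O, M, L]
Visit Y; enqueue S, R → queue [V, U, T, P, O, M, L, S, R]
Visit V; enqueue Q, N → queue [U, T, P, O, M, L, S, R, Q, N]
Visit U → queue [T, P, O, M, L, S, R, Q, N]
Visit T → queue [P, O, M, L, S, R, Q, N]
Visit P → queue [O, M, L, S, R, Q, N]
Visit O; enqueue X → queue [M, L, S, R, Q, N, X]
Visit M → queue [L, S, R, Q, N, X]
Visit L → queue [S, R, Q, N, X]
Visit S → queue [R, Q, N, X]
Visit R → queue [Q, N, X]
Visit Q → queue [N, X]
Visit N → queue [X]
Visit X → queue []

Visit order: W, Y, V, U, T, P, O, M, L, S, R, Q, N, X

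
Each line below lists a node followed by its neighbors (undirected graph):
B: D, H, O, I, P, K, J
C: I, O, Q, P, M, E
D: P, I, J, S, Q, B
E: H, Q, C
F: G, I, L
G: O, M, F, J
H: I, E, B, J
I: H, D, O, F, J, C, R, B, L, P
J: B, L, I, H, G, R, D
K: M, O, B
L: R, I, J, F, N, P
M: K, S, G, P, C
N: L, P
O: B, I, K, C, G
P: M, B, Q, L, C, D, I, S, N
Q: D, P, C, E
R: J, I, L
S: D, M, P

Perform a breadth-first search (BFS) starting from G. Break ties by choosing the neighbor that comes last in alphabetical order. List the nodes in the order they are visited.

Visit G; enqueue O, M, J, F → queue [O, M, J, F]
Visit O; enqueue K, I, C, B → queue [M, J, F, K, I, C, B]
Visit M; enqueue S, P → queue [J, F, K, I, C, B, S, P]
Visit J; enqueue R, L, H, D → queue [F, K, I, C, B, S, P, R, L, H, D]
Visit F → queue [K, I, C, B, S, P, R, L, H, D]
Visit K → queue [I, C, B, S, P, R, L, H, D]
Visit I → queue [C, B, S, P, R, L, H, D]
Visit C; enqueue Q, E → queue [B, S, P, R, L, H, D, Q, E]
Visit B → queue [S, P, R, L, H, D, Q, E]
Visit S → queue [P, R, L, H, D, Q, E]
Visit P; enqueue N → queue [R, L, H, D, Q, E, N]
Visit R → queue [L, H, D, Q, E, N]
Visit L → queue [H, D, Q, E, N]
Visit H → queue [D, Q, E, N]
Visit D → queue [Q, E, N]
Visit Q → queue [E, N]
Visit E → queue [N]
Visit N → queue []

G, O, M, J, F, K, I, C, B, S, P, R, L, H, D, Q, E, N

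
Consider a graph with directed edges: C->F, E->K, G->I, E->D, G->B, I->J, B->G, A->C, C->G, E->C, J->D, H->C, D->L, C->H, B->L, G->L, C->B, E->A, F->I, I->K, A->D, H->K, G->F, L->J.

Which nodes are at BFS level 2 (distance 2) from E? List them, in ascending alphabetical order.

B, F, G, H, L

Level 0: E
Level 1: A, C, D, K
Level 2: B, F, G, H, L
Level 3: I, J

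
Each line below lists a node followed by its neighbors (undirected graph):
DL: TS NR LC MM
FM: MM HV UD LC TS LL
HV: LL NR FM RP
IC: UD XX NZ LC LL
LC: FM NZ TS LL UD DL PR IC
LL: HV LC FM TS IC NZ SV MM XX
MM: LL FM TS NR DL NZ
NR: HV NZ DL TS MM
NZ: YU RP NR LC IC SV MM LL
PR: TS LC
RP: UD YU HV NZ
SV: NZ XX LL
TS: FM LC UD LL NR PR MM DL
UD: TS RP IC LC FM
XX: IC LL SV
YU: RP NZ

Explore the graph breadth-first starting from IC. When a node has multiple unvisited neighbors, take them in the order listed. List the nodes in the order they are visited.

IC → UD → XX → NZ → LC → LL → TS → RP → FM → SV → YU → NR → MM → DL → PR → HV

Visit IC; enqueue UD, XX, NZ, LC, LL → queue [UD, XX, NZ, LC, LL]
Visit UD; enqueue TS, RP, FM → queue [XX, NZ, LC, LL, TS, RP, FM]
Visit XX; enqueue SV → queue [NZ, LC, LL, TS, RP, FM, SV]
Visit NZ; enqueue YU, NR, MM → queue [LC, LL, TS, RP, FM, SV, YU, NR, MM]
Visit LC; enqueue DL, PR → queue [LL, TS, RP, FM, SV, YU, NR, MM, DL, PR]
Visit LL; enqueue HV → queue [TS, RP, FM, SV, YU, NR, MM, DL, PR, HV]
Visit TS → queue [RP, FM, SV, YU, NR, MM, DL, PR, HV]
Visit RP → queue [FM, SV, YU, NR, MM, DL, PR, HV]
Visit FM → queue [SV, YU, NR, MM, DL, PR, HV]
Visit SV → queue [YU, NR, MM, DL, PR, HV]
Visit YU → queue [NR, MM, DL, PR, HV]
Visit NR → queue [MM, DL, PR, HV]
Visit MM → queue [DL, PR, HV]
Visit DL → queue [PR, HV]
Visit PR → queue [HV]
Visit HV → queue []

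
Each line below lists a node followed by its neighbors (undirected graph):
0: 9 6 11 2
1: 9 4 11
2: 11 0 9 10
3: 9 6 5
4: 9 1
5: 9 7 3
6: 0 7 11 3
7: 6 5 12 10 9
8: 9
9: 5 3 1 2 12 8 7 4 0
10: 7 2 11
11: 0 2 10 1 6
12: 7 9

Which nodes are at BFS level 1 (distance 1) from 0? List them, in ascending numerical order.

2, 6, 9, 11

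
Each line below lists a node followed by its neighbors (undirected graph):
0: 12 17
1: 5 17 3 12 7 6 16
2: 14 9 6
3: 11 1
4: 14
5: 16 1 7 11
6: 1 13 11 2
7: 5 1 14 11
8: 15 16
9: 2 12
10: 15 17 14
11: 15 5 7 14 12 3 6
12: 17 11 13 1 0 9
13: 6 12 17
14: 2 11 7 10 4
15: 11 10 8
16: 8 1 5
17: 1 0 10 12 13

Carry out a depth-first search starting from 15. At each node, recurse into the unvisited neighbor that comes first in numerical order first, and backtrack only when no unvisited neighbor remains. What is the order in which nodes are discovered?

15 -> 8 -> 16 -> 1 -> 3 -> 11 -> 5 -> 7 -> 14 -> 2 -> 6 -> 13 -> 12 -> 0 -> 17 -> 10 -> 9 -> 4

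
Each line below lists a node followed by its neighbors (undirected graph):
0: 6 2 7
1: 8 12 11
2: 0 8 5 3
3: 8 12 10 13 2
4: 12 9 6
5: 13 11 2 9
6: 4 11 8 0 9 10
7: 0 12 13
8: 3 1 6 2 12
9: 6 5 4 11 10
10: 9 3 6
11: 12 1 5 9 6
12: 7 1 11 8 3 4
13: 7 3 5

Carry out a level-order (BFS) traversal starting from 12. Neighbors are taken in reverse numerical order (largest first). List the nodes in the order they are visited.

Visit 12; enqueue 11, 8, 7, 4, 3, 1 → queue [11, 8, 7, 4, 3, 1]
Visit 11; enqueue 9, 6, 5 → queue [8, 7, 4, 3, 1, 9, 6, 5]
Visit 8; enqueue 2 → queue [7, 4, 3, 1, 9, 6, 5, 2]
Visit 7; enqueue 13, 0 → queue [4, 3, 1, 9, 6, 5, 2, 13, 0]
Visit 4 → queue [3, 1, 9, 6, 5, 2, 13, 0]
Visit 3; enqueue 10 → queue [1, 9, 6, 5, 2, 13, 0, 10]
Visit 1 → queue [9, 6, 5, 2, 13, 0, 10]
Visit 9 → queue [6, 5, 2, 13, 0, 10]
Visit 6 → queue [5, 2, 13, 0, 10]
Visit 5 → queue [2, 13, 0, 10]
Visit 2 → queue [13, 0, 10]
Visit 13 → queue [0, 10]
Visit 0 → queue [10]
Visit 10 → queue []

12, 11, 8, 7, 4, 3, 1, 9, 6, 5, 2, 13, 0, 10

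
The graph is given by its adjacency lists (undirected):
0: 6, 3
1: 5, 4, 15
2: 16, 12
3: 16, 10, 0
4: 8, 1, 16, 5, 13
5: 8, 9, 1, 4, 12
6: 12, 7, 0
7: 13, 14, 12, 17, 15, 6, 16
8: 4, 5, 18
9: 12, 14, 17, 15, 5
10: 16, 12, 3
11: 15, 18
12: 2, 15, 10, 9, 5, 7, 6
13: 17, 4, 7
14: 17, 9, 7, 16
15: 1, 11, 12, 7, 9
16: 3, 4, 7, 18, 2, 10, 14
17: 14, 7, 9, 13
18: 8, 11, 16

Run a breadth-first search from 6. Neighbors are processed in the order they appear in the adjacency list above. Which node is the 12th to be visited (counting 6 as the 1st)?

Visit 6; enqueue 12, 7, 0 → queue [12, 7, 0]
Visit 12; enqueue 2, 15, 10, 9, 5 → queue [7, 0, 2, 15, 10, 9, 5]
Visit 7; enqueue 13, 14, 17, 16 → queue [0, 2, 15, 10, 9, 5, 13, 14, 17, 16]
Visit 0; enqueue 3 → queue [2, 15, 10, 9, 5, 13, 14, 17, 16, 3]
Visit 2 → queue [15, 10, 9, 5, 13, 14, 17, 16, 3]
Visit 15; enqueue 1, 11 → queue [10, 9, 5, 13, 14, 17, 16, 3, 1, 11]
Visit 10 → queue [9, 5, 13, 14, 17, 16, 3, 1, 11]
Visit 9 → queue [5, 13, 14, 17, 16, 3, 1, 11]
Visit 5; enqueue 8, 4 → queue [13, 14, 17, 16, 3, 1, 11, 8, 4]
Visit 13 → queue [14, 17, 16, 3, 1, 11, 8, 4]
Visit 14 → queue [17, 16, 3, 1, 11, 8, 4]
Visit 17 → queue [16, 3, 1, 11, 8, 4]
Visit 16; enqueue 18 → queue [3, 1, 11, 8, 4, 18]
Visit 3 → queue [1, 11, 8, 4, 18]
Visit 1 → queue [11, 8, 4, 18]
Visit 11 → queue [8, 4, 18]
Visit 8 → queue [4, 18]
Visit 4 → queue [18]
Visit 18 → queue []

Visit order: 6, 12, 7, 0, 2, 15, 10, 9, 5, 13, 14, 17, 16, 3, 1, 11, 8, 4, 18

17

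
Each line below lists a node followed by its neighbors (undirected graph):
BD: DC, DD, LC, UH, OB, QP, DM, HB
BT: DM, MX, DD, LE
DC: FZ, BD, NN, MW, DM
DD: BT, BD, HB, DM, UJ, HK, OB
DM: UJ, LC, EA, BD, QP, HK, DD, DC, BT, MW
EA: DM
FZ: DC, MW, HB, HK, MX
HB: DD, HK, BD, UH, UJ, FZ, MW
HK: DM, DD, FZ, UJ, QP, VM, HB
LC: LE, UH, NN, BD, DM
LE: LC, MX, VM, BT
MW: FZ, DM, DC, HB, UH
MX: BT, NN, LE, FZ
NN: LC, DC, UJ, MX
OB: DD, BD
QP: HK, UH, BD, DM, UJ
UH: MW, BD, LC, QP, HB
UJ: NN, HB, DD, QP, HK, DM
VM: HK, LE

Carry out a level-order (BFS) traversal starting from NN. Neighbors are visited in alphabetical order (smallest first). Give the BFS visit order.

NN DC LC MX UJ BD DM FZ MW LE UH BT DD HB HK QP OB EA VM

Visit NN; enqueue DC, LC, MX, UJ → queue [DC, LC, MX, UJ]
Visit DC; enqueue BD, DM, FZ, MW → queue [LC, MX, UJ, BD, DM, FZ, MW]
Visit LC; enqueue LE, UH → queue [MX, UJ, BD, DM, FZ, MW, LE, UH]
Visit MX; enqueue BT → queue [UJ, BD, DM, FZ, MW, LE, UH, BT]
Visit UJ; enqueue DD, HB, HK, QP → queue [BD, DM, FZ, MW, LE, UH, BT, DD, HB, HK, QP]
Visit BD; enqueue OB → queue [DM, FZ, MW, LE, UH, BT, DD, HB, HK, QP, OB]
Visit DM; enqueue EA → queue [FZ, MW, LE, UH, BT, DD, HB, HK, QP, OB, EA]
Visit FZ → queue [MW, LE, UH, BT, DD, HB, HK, QP, OB, EA]
Visit MW → queue [LE, UH, BT, DD, HB, HK, QP, OB, EA]
Visit LE; enqueue VM → queue [UH, BT, DD, HB, HK, QP, OB, EA, VM]
Visit UH → queue [BT, DD, HB, HK, QP, OB, EA, VM]
Visit BT → queue [DD, HB, HK, QP, OB, EA, VM]
Visit DD → queue [HB, HK, QP, OB, EA, VM]
Visit HB → queue [HK, QP, OB, EA, VM]
Visit HK → queue [QP, OB, EA, VM]
Visit QP → queue [OB, EA, VM]
Visit OB → queue [EA, VM]
Visit EA → queue [VM]
Visit VM → queue []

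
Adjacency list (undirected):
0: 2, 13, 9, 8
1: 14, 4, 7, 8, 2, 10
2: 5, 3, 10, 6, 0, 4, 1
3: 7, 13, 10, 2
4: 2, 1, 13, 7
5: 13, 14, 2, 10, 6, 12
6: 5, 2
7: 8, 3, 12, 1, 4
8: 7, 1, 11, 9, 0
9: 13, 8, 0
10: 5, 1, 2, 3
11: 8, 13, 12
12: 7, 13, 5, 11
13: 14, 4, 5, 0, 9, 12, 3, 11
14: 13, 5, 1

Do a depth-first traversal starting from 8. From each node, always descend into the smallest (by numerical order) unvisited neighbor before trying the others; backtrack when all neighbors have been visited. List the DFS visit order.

Visit 8
8 → 0
0 → 2
2 → 1
1 → 4
4 → 7
7 → 3
3 → 10
10 → 5
5 → 6
5 → 12
12 → 11
11 → 13
13 → 9
13 → 14

8 0 2 1 4 7 3 10 5 6 12 11 13 9 14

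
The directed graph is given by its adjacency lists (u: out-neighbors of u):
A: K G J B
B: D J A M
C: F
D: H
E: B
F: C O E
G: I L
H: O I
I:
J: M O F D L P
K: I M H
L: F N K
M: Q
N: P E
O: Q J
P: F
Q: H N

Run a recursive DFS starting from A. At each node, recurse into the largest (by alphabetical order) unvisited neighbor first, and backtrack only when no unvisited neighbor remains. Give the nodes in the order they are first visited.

Visit A
A → K
K → M
M → Q
Q → N
N → P
P → F
F → O
O → J
J → L
J → D
D → H
H → I
F → E
E → B
F → C
A → G

A, K, M, Q, N, P, F, O, J, L, D, H, I, E, B, C, G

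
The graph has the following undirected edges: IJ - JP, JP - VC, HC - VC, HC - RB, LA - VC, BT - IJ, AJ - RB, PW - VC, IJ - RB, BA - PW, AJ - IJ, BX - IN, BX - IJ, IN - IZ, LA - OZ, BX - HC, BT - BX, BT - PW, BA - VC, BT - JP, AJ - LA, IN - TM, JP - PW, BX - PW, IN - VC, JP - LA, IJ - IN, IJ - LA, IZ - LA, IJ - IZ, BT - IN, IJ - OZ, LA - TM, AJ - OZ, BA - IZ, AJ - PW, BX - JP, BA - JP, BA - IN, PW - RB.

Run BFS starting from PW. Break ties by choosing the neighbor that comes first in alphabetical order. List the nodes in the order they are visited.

PW, AJ, BA, BT, BX, JP, RB, VC, IJ, LA, OZ, IN, IZ, HC, TM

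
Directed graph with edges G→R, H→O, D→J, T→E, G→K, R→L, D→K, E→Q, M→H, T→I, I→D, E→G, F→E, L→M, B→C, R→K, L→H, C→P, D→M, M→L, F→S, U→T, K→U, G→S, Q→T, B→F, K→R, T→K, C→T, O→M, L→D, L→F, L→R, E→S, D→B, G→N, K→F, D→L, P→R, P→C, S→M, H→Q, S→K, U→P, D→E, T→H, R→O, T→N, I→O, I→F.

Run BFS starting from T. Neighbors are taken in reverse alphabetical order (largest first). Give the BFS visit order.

Visit T; enqueue N, K, I, H, E → queue [N, K, I, H, E]
Visit N → queue [K, I, H, E]
Visit K; enqueue U, R, F → queue [I, H, E, U, R, F]
Visit I; enqueue O, D → queue [H, E, U, R, F, O, D]
Visit H; enqueue Q → queue [E, U, R, F, O, D, Q]
Visit E; enqueue S, G → queue [U, R, F, O, D, Q, S, G]
Visit U; enqueue P → queue [R, F, O, D, Q, S, G, P]
Visit R; enqueue L → queue [F, O, D, Q, S, G, P, L]
Visit F → queue [O, D, Q, S, G, P, L]
Visit O; enqueue M → queue [D, Q, S, G, P, L, M]
Visit D; enqueue J, B → queue [Q, S, G, P, L, M, J, B]
Visit Q → queue [S, G, P, L, M, J, B]
Visit S → queue [G, P, L, M, J, B]
Visit G → queue [P, L, M, J, B]
Visit P; enqueue C → queue [L, M, J, B, C]
Visit L → queue [M, J, B, C]
Visit M → queue [J, B, C]
Visit J → queue [B, C]
Visit B → queue [C]
Visit C → queue []

T -> N -> K -> I -> H -> E -> U -> R -> F -> O -> D -> Q -> S -> G -> P -> L -> M -> J -> B -> C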